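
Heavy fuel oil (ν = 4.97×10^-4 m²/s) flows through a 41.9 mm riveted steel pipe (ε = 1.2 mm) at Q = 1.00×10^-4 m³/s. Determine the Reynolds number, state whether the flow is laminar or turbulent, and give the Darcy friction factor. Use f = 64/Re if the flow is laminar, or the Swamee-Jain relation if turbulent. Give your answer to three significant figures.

Re ≈ 6.11; laminar; f = 64/Re ≈ 10.5

V = 4Q/(πD²) = 0.07252 m/s
Re = VD/ν = 0.07252·0.0419/4.97×10^-4 = 6.11
Re < 2300 → laminar → f = 64/Re = 10.47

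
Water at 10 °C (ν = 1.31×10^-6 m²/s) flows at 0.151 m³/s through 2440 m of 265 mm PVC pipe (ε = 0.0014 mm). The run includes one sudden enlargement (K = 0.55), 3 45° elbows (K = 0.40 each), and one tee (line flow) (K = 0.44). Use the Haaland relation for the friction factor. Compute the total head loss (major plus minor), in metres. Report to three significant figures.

H_L ≈ 46.2 m

V = 4Q/(πD²) = 2.738 m/s; V²/2g = 0.3820 m
Re = 5.54×10^5, ε/D = 5.28×10^-6 → f = 0.01289 (Haaland)
Major: h_f = f(L/D)·V²/2g = 0.01289·9208·0.3820 = 45.34 m
Minor: ΣK = 2.19; h_m = ΣK·V²/2g = 0.8366 m
Total H_L = 45.34 + 0.8366 = 46.18 m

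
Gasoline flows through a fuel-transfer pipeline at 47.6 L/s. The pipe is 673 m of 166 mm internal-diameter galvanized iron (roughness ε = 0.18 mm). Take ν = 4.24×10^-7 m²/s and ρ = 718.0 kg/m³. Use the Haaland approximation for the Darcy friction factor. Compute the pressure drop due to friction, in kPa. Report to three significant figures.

V = 4Q/(πD²) = 4·0.0476/(π·0.166²) = 2.199 m/s
Re = VD/ν = 2.199·0.166/4.24×10^-7 = 8.61×10^5 → turbulent
ε/D = 0.18/166 = 0.00108
Haaland: f = 0.02036
h_f = f(L/D)V²/(2g) = 0.02036·(673/0.166)·2.199²/(2·9.81) = 20.35 m
Δp = ρg·h_f = 718.0·9.81·20.35 = 143.3 kPa

Δp ≈ 143 kPa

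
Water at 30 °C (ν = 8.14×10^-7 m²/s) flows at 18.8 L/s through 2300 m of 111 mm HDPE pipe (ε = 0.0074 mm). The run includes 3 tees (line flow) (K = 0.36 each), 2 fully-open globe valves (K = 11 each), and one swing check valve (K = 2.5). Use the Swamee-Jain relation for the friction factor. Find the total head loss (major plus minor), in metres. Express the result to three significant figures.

V = 4Q/(πD²) = 1.943 m/s; V²/2g = 0.1924 m
Re = 2.65×10^5, ε/D = 6.67×10^-5 → f = 0.01540 (Swamee-Jain)
Major: h_f = f(L/D)·V²/2g = 0.01540·20721·0.1924 = 61.39 m
Minor: ΣK = 25.6; h_m = ΣK·V²/2g = 4.921 m
Total H_L = 61.39 + 4.921 = 66.31 m

H_L ≈ 66.3 m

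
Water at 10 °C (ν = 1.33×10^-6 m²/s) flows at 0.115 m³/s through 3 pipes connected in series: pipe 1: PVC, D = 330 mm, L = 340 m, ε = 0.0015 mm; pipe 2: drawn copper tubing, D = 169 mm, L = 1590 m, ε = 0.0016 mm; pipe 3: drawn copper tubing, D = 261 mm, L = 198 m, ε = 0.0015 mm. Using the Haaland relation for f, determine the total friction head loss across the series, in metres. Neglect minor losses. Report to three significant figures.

H ≈ 162 m

Pipe 1: V = 1.345 m/s, Re = 3.34×10^5, ε/D = 4.55×10^-6, f = 0.01410, h_1 = f(L/D)V²/2g = 1.339 m
Pipe 2: V = 5.127 m/s, Re = 6.51×10^5, ε/D = 9.47×10^-6, f = 0.01259, h_2 = f(L/D)V²/2g = 158.7 m
Pipe 3: V = 2.149 m/s, Re = 4.22×10^5, ε/D = 5.75×10^-6, f = 0.01353, h_3 = f(L/D)V²/2g = 2.416 m
Series → Q common, losses add: H = Σh = 162.5 m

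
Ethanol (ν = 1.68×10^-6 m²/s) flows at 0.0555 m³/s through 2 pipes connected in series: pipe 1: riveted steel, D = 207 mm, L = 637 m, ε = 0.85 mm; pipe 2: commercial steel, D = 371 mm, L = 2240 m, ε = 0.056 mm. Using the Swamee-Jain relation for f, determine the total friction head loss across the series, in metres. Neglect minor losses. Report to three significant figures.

H ≈ 14.0 m

Pipe 1: V = 1.649 m/s, Re = 2.03×10^5, ε/D = 0.00411, f = 0.02935, h_1 = f(L/D)V²/2g = 12.52 m
Pipe 2: V = 0.5134 m/s, Re = 1.13×10^5, ε/D = 1.51×10^-4, f = 0.01833, h_2 = f(L/D)V²/2g = 1.487 m
Series → Q common, losses add: H = Σh = 14.01 m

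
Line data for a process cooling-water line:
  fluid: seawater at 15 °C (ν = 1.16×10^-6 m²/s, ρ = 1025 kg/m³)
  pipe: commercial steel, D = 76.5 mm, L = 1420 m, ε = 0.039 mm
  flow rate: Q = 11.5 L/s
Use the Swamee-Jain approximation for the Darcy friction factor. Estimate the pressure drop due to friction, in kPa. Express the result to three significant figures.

V = 4Q/(πD²) = 4·0.0115/(π·0.0765²) = 2.502 m/s
Re = VD/ν = 2.502·0.0765/1.16×10^-6 = 1.65×10^5 → turbulent
ε/D = 0.039/76.5 = 5.10×10^-4
Swamee-Jain: f = 0.01933
h_f = f(L/D)V²/(2g) = 0.01933·(1420/0.0765)·2.502²/(2·9.81) = 114.5 m
Δp = ρg·h_f = 1025·9.81·114.5 = 1151 kPa

Δp ≈ 1150 kPa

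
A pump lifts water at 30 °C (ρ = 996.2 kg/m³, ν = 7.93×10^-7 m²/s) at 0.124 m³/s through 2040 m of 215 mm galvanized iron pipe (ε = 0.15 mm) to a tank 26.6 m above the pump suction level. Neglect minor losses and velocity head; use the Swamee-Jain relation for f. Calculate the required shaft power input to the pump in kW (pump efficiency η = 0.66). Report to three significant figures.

P_shaft ≈ 241 kW

V = 4Q/(πD²) = 3.416 m/s; Re = 9.26×10^5; ε/D = 6.98×10^-4; f = 0.01855
h_f = f(L/D)V²/2g = 104.6 m
Total head H = z + h_f = 26.6 + 104.6 = 131.2 m
P_hyd = ρgQH = 996.2·9.81·0.124·131.2 = 159.0 kW
P_shaft = P_hyd/η = 159.0/0.66 = 240.9 kW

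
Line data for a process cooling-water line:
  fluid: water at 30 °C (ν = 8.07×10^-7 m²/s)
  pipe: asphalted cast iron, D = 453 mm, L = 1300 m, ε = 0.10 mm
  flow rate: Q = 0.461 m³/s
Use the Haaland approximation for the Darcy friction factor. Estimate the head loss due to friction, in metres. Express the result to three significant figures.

h_f ≈ 17.4 m

V = 4Q/(πD²) = 4·0.461/(π·0.453²) = 2.860 m/s
Re = VD/ν = 2.860·0.453/8.07×10^-7 = 1.61×10^6 → turbulent
ε/D = 0.10/453 = 2.21×10^-4
Haaland: f = 0.01455
h_f = f(L/D)V²/(2g) = 0.01455·(1300/0.453)·2.860²/(2·9.81) = 17.41 m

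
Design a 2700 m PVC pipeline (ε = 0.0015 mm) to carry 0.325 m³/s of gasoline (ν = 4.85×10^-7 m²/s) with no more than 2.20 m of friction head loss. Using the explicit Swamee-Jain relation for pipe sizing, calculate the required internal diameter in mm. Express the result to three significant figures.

Swamee-Jain (Type III): D = 0.66·[ε^1.25·(LQ²/(gh_f))^4.75 + ν·Q^9.4·(L/(gh_f))^5.2]^0.04
LQ²/(gh_f) = 13.21; L/(gh_f) = 125.1
Term 1 = ε^1.25·(…)^4.75 = 0.0111; Term 2 = ν·Q^9.4·(…)^5.2 = 1.01
D = 0.66·(0.0111 + 1.01)^0.04 = 0.6605 m = 660 mm
Check: V = 0.949 m/s, Re = 1.29×10^6, f = 0.01119, h_f = 2.10 m ≈ 2.20 m ✓

D ≈ 660 mm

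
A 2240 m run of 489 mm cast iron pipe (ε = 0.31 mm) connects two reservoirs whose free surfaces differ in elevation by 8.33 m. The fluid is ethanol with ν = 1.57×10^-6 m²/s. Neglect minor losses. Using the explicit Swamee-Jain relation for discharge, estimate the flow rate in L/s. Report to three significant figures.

Swamee-Jain (Type II): Q = -0.965·√(gD⁵h_f/L)·ln[ε/(3.7D) + √(3.17ν²L/(gD³h_f))]
√(gD⁵h_f/L) = √(9.81·0.489⁵·8.33/2240) = 0.03194
ε/(3.7D) = 1.71×10^-4; √(3.17ν²L/(gD³h_f)) = 4.28×10^-5
Q = -0.965·0.03194·ln(2.141×10^-4) = 0.2604 m³/s
Check: V = 1.39 m/s, Re = 4.32×10^5, f = 0.01869, h_f = 8.39 m ≈ 8.33 m ✓

Q ≈ 260 L/s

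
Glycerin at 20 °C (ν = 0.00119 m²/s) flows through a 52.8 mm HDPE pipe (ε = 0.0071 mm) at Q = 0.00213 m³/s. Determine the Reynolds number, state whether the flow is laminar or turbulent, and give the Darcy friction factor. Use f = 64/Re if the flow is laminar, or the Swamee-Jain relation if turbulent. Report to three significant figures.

V = 4Q/(πD²) = 0.9728 m/s
Re = VD/ν = 0.9728·0.0528/0.00119 = 43.2
Re < 2300 → laminar → f = 64/Re = 1.483

Re ≈ 43.2; laminar; f = 64/Re ≈ 1.48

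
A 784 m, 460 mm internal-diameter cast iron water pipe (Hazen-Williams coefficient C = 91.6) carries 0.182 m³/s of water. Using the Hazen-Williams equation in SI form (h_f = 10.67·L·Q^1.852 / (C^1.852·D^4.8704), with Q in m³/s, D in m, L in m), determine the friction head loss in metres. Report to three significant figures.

h_f = 10.67·784·0.182^1.852 / (91.6^1.852·0.460^4.8704) = 3.641 m

h_f ≈ 3.64 m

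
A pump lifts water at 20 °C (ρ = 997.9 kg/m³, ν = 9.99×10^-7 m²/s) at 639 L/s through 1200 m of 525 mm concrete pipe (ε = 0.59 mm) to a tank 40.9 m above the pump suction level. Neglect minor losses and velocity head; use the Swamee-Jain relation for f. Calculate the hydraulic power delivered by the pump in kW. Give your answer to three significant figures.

P_hyd ≈ 386 kW

V = 4Q/(πD²) = 2.952 m/s; Re = 1.55×10^6; ε/D = 0.00112; f = 0.02045
h_f = f(L/D)V²/2g = 20.76 m
Total head H = z + h_f = 40.9 + 20.76 = 61.66 m
P_hyd = ρgQH = 997.9·9.81·0.639·61.66 = 385.7 kW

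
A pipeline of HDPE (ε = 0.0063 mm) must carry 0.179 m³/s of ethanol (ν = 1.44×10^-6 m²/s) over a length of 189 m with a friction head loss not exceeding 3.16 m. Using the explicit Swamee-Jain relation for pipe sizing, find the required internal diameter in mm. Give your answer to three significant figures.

D ≈ 295 mm

Swamee-Jain (Type III): D = 0.66·[ε^1.25·(LQ²/(gh_f))^4.75 + ν·Q^9.4·(L/(gh_f))^5.2]^0.04
LQ²/(gh_f) = 0.1953; L/(gh_f) = 6.097
Term 1 = ε^1.25·(…)^4.75 = 1.35×10^-10; Term 2 = ν·Q^9.4·(…)^5.2 = 1.65×10^-9
D = 0.66·(1.35×10^-10 + 1.65×10^-9)^0.04 = 0.2949 m = 295 mm
Check: V = 2.62 m/s, Re = 5.37×10^5, f = 0.01328, h_f = 2.98 m ≈ 3.16 m ✓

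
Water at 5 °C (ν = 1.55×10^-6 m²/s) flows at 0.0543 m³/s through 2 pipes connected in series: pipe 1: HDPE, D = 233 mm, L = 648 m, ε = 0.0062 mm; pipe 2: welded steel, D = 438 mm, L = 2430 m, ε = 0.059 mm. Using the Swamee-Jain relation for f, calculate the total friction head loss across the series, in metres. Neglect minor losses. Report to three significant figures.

H ≈ 4.34 m

Pipe 1: V = 1.273 m/s, Re = 1.91×10^5, ε/D = 2.66×10^-5, f = 0.01590, h_1 = f(L/D)V²/2g = 3.656 m
Pipe 2: V = 0.3604 m/s, Re = 1.02×10^5, ε/D = 1.35×10^-4, f = 0.01859, h_2 = f(L/D)V²/2g = 0.6825 m
Series → Q common, losses add: H = Σh = 4.338 m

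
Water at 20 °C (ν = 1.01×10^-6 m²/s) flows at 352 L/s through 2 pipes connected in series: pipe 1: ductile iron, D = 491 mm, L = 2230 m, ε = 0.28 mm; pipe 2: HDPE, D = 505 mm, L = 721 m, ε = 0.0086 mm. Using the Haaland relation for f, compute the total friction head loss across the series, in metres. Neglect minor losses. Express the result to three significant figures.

Pipe 1: V = 1.859 m/s, Re = 9.04×10^5, ε/D = 5.70×10^-4, f = 0.01768, h_1 = f(L/D)V²/2g = 14.14 m
Pipe 2: V = 1.757 m/s, Re = 8.79×10^5, ε/D = 1.70×10^-5, f = 0.01213, h_2 = f(L/D)V²/2g = 2.727 m
Series → Q common, losses add: H = Σh = 16.87 m

H ≈ 16.9 m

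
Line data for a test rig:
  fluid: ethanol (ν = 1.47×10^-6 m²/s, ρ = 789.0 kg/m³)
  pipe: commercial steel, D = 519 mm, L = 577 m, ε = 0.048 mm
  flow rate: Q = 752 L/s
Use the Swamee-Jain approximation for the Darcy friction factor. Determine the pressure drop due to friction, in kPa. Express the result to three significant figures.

V = 4Q/(πD²) = 4·0.752/(π·0.519²) = 3.555 m/s
Re = VD/ν = 3.555·0.519/1.47×10^-6 = 1.25×10^6 → turbulent
ε/D = 0.048/519 = 9.25×10^-5
Swamee-Jain: f = 0.01315
h_f = f(L/D)V²/(2g) = 0.01315·(577/0.519)·3.555²/(2·9.81) = 9.415 m
Δp = ρg·h_f = 789.0·9.81·9.415 = 72.87 kPa

Δp ≈ 72.9 kPa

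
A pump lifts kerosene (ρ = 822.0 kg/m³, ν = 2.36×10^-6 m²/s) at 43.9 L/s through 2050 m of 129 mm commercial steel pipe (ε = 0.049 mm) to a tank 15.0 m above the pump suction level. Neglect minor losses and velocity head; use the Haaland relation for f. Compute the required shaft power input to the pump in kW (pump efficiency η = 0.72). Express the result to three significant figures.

P_shaft ≈ 88.9 kW

V = 4Q/(πD²) = 3.359 m/s; Re = 1.84×10^5; ε/D = 3.80×10^-4; f = 0.01814
h_f = f(L/D)V²/2g = 165.7 m
Total head H = z + h_f = 15.0 + 165.7 = 180.7 m
P_hyd = ρgQH = 822.0·9.81·0.0439·180.7 = 63.98 kW
P_shaft = P_hyd/η = 63.98/0.72 = 88.86 kW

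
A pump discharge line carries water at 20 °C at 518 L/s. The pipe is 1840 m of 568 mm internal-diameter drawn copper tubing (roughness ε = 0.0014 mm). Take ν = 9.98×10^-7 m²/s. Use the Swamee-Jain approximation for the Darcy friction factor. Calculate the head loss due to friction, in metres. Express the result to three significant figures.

h_f ≈ 7.86 m

V = 4Q/(πD²) = 4·0.518/(π·0.568²) = 2.044 m/s
Re = VD/ν = 2.044·0.568/9.98×10^-7 = 1.16×10^6 → turbulent
ε/D = 0.0014/568 = 2.46×10^-6
Swamee-Jain: f = 0.01139
h_f = f(L/D)V²/(2g) = 0.01139·(1840/0.568)·2.044²/(2·9.81) = 7.856 m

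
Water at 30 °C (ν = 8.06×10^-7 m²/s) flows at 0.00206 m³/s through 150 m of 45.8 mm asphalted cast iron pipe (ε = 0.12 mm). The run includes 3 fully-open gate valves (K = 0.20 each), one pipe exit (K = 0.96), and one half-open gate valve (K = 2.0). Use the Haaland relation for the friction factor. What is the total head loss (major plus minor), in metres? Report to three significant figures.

V = 4Q/(πD²) = 1.250 m/s; V²/2g = 0.07969 m
Re = 7.11×10^4, ε/D = 0.00262 → f = 0.02700 (Haaland)
Major: h_f = f(L/D)·V²/2g = 0.02700·3275·0.07969 = 7.047 m
Minor: ΣK = 3.56; h_m = ΣK·V²/2g = 0.2837 m
Total H_L = 7.047 + 0.2837 = 7.331 m

H_L ≈ 7.33 m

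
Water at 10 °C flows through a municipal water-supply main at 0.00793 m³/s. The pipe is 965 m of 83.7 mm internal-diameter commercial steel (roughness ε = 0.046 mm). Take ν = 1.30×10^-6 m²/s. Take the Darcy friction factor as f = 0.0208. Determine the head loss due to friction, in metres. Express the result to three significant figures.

V = 4Q/(πD²) = 4·0.00793/(π·0.0837²) = 1.441 m/s
h_f = f(L/D)V²/(2g) = 0.02080·(965/0.0837)·1.441²/(2·9.81) = 25.39 m

h_f ≈ 25.4 m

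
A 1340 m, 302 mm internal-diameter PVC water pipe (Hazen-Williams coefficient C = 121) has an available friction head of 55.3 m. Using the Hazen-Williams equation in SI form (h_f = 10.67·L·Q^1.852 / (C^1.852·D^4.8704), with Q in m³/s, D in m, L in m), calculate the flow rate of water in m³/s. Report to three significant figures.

Rearranging: Q = [h_f·C^1.852·D^4.8704 / (10.67·L)]^(1/1.852)
Q = [55.3·121^1.852·0.302^4.8704 / (10.67·1340)]^0.540 = 0.2586 m³/s

Q ≈ 0.259 m³/s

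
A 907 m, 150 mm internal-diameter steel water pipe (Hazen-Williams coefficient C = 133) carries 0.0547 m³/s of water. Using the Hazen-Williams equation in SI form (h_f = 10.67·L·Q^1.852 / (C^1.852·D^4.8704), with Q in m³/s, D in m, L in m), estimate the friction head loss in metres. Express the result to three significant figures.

h_f = 10.67·907·0.0547^1.852 / (133^1.852·0.150^4.8704) = 53.45 m

h_f ≈ 53.4 m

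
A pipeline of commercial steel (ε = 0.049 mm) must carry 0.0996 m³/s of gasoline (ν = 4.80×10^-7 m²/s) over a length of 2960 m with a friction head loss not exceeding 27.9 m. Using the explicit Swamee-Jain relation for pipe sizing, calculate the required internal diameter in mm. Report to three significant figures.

D ≈ 267 mm

Swamee-Jain (Type III): D = 0.66·[ε^1.25·(LQ²/(gh_f))^4.75 + ν·Q^9.4·(L/(gh_f))^5.2]^0.04
LQ²/(gh_f) = 0.1073; L/(gh_f) = 10.81
Term 1 = ε^1.25·(…)^4.75 = 1.02×10^-10; Term 2 = ν·Q^9.4·(…)^5.2 = 4.38×10^-11
D = 0.66·(1.02×10^-10 + 4.38×10^-11)^0.04 = 0.2667 m = 267 mm
Check: V = 1.78 m/s, Re = 9.90×10^5, f = 0.01460, h_f = 26.2 m ≈ 27.9 m ✓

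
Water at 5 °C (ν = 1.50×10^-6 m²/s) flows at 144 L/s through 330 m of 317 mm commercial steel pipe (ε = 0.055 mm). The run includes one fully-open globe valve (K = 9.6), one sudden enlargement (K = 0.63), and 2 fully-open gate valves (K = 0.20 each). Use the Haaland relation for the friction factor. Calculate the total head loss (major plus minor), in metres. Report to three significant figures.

H_L ≈ 4.53 m

V = 4Q/(πD²) = 1.825 m/s; V²/2g = 0.1697 m
Re = 3.86×10^5, ε/D = 1.74×10^-4 → f = 0.01542 (Haaland)
Major: h_f = f(L/D)·V²/2g = 0.01542·1041·0.1697 = 2.723 m
Minor: ΣK = 10.6; h_m = ΣK·V²/2g = 1.804 m
Total H_L = 2.723 + 1.804 = 4.527 m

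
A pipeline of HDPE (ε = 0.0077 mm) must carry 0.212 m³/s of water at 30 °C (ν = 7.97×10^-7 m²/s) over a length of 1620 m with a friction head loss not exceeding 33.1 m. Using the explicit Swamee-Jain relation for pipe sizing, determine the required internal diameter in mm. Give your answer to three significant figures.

D ≈ 296 mm

Swamee-Jain (Type III): D = 0.66·[ε^1.25·(LQ²/(gh_f))^4.75 + ν·Q^9.4·(L/(gh_f))^5.2]^0.04
LQ²/(gh_f) = 0.2242; L/(gh_f) = 4.989
Term 1 = ε^1.25·(…)^4.75 = 3.34×10^-10; Term 2 = ν·Q^9.4·(…)^5.2 = 1.58×10^-9
D = 0.66·(3.34×10^-10 + 1.58×10^-9)^0.04 = 0.2957 m = 296 mm
Check: V = 3.09 m/s, Re = 1.15×10^6, f = 0.01200, h_f = 31.9 m ≈ 33.1 m ✓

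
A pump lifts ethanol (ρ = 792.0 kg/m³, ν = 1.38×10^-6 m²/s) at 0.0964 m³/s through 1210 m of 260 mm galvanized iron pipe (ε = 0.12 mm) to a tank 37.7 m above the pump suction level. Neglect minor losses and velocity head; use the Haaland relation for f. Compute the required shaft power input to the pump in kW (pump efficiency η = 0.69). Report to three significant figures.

P_shaft ≈ 55.9 kW

V = 4Q/(πD²) = 1.816 m/s; Re = 3.42×10^5; ε/D = 4.62×10^-4; f = 0.01769
h_f = f(L/D)V²/2g = 13.84 m
Total head H = z + h_f = 37.7 + 13.84 = 51.54 m
P_hyd = ρgQH = 792.0·9.81·0.0964·51.54 = 38.60 kW
P_shaft = P_hyd/η = 38.60/0.69 = 55.94 kW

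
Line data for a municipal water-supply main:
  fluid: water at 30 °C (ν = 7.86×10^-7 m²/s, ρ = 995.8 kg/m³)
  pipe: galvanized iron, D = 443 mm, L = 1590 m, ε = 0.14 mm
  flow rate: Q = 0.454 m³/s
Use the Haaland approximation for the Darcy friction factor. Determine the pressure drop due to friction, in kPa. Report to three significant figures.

Δp ≈ 241 kPa

V = 4Q/(πD²) = 4·0.454/(π·0.443²) = 2.945 m/s
Re = VD/ν = 2.945·0.443/7.86×10^-7 = 1.66×10^6 → turbulent
ε/D = 0.14/443 = 3.16×10^-4
Haaland: f = 0.01551
h_f = f(L/D)V²/(2g) = 0.01551·(1590/0.443)·2.945²/(2·9.81) = 24.62 m
Δp = ρg·h_f = 995.8·9.81·24.62 = 240.5 kPa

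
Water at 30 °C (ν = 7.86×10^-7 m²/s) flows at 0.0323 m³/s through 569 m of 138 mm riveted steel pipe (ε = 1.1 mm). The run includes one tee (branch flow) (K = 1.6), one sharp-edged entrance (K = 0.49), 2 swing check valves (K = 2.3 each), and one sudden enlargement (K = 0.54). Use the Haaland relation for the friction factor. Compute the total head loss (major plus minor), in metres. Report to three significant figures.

H_L ≈ 36.4 m

V = 4Q/(πD²) = 2.160 m/s; V²/2g = 0.2377 m
Re = 3.79×10^5, ε/D = 0.00797 → f = 0.03540 (Haaland)
Major: h_f = f(L/D)·V²/2g = 0.03540·4123·0.2377 = 34.69 m
Minor: ΣK = 7.23; h_m = ΣK·V²/2g = 1.718 m
Total H_L = 34.69 + 1.718 = 36.41 m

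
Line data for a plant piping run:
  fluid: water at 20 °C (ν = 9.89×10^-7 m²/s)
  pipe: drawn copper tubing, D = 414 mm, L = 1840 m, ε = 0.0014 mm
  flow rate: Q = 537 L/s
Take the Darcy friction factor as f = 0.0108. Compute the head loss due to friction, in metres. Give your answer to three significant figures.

V = 4Q/(πD²) = 4·0.537/(π·0.414²) = 3.989 m/s
h_f = f(L/D)V²/(2g) = 0.01080·(1840/0.414)·3.989²/(2·9.81) = 38.93 m

h_f ≈ 38.9 m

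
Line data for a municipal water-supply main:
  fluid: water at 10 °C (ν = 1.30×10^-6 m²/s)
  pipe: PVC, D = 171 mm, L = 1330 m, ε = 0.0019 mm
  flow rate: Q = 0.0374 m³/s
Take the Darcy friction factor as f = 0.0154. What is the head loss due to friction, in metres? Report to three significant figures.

V = 4Q/(πD²) = 4·0.0374/(π·0.171²) = 1.629 m/s
h_f = f(L/D)V²/(2g) = 0.01540·(1330/0.171)·1.629²/(2·9.81) = 16.19 m

h_f ≈ 16.2 m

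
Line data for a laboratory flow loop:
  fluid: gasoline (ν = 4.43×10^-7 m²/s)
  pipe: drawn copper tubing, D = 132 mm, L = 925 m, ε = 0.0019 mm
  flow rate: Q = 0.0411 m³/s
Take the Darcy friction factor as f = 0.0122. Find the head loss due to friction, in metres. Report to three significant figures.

h_f ≈ 39.3 m

V = 4Q/(πD²) = 4·0.0411/(π·0.132²) = 3.003 m/s
h_f = f(L/D)V²/(2g) = 0.01220·(925/0.132)·3.003²/(2·9.81) = 39.30 m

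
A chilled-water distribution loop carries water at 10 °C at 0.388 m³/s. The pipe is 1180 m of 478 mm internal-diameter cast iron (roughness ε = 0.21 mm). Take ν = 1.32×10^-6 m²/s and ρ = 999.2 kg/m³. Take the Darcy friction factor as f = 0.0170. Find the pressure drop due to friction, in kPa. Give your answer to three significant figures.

Δp ≈ 98.0 kPa

V = 4Q/(πD²) = 4·0.388/(π·0.478²) = 2.162 m/s
h_f = f(L/D)V²/(2g) = 0.01700·(1180/0.478)·2.162²/(2·9.81) = 9.999 m
Δp = ρg·h_f = 999.2·9.81·9.999 = 98.02 kPa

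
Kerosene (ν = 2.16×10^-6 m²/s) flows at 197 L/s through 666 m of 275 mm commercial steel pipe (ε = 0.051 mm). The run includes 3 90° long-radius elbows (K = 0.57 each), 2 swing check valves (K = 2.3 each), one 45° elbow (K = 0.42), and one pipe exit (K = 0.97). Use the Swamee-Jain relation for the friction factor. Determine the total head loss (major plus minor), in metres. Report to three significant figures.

H_L ≈ 25.5 m

V = 4Q/(πD²) = 3.317 m/s; V²/2g = 0.5607 m
Re = 4.22×10^5, ε/D = 1.85×10^-4 → f = 0.01562 (Swamee-Jain)
Major: h_f = f(L/D)·V²/2g = 0.01562·2422·0.5607 = 21.21 m
Minor: ΣK = 7.70; h_m = ΣK·V²/2g = 4.317 m
Total H_L = 21.21 + 4.317 = 25.52 m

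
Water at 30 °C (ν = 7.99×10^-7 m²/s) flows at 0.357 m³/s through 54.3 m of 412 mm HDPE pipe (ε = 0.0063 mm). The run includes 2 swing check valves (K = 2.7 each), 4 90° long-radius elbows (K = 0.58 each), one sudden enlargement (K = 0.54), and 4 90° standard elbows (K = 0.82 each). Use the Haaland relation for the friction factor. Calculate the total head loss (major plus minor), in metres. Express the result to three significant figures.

H_L ≈ 4.76 m

V = 4Q/(πD²) = 2.678 m/s; V²/2g = 0.3655 m
Re = 1.38×10^6, ε/D = 1.53×10^-5 → f = 0.01134 (Haaland)
Major: h_f = f(L/D)·V²/2g = 0.01134·131.8·0.3655 = 0.5460 m
Minor: ΣK = 11.5; h_m = ΣK·V²/2g = 4.218 m
Total H_L = 0.5460 + 4.218 = 4.764 m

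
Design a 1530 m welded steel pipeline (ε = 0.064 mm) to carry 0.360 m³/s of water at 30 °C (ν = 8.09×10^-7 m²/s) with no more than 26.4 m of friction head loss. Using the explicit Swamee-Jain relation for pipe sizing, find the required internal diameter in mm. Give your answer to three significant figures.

D ≈ 392 mm

Swamee-Jain (Type III): D = 0.66·[ε^1.25·(LQ²/(gh_f))^4.75 + ν·Q^9.4·(L/(gh_f))^5.2]^0.04
LQ²/(gh_f) = 0.7656; L/(gh_f) = 5.908
Term 1 = ε^1.25·(…)^4.75 = 1.61×10^-6; Term 2 = ν·Q^9.4·(…)^5.2 = 5.60×10^-7
D = 0.66·(1.61×10^-6 + 5.60×10^-7)^0.04 = 0.3917 m = 392 mm
Check: V = 2.99 m/s, Re = 1.45×10^6, f = 0.01405, h_f = 25.0 m ≈ 26.4 m ✓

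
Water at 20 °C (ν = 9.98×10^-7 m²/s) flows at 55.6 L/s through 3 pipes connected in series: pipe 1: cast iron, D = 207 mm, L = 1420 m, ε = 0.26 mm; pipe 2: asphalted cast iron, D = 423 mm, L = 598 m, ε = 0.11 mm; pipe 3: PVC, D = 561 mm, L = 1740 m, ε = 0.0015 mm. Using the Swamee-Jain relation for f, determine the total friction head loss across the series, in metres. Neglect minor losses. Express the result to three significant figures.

H ≈ 21.0 m

Pipe 1: V = 1.652 m/s, Re = 3.43×10^5, ε/D = 0.00126, f = 0.02164, h_1 = f(L/D)V²/2g = 20.66 m
Pipe 2: V = 0.3956 m/s, Re = 1.68×10^5, ε/D = 2.60×10^-4, f = 0.01793, h_2 = f(L/D)V²/2g = 0.2022 m
Pipe 3: V = 0.2249 m/s, Re = 1.26×10^5, ε/D = 2.67×10^-6, f = 0.01704, h_3 = f(L/D)V²/2g = 0.1363 m
Series → Q common, losses add: H = Σh = 20.99 m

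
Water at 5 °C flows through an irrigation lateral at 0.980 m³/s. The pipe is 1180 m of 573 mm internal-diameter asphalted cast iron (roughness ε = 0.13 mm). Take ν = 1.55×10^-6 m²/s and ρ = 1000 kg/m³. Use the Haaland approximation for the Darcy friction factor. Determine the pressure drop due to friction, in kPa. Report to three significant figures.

V = 4Q/(πD²) = 4·0.980/(π·0.573²) = 3.800 m/s
Re = VD/ν = 3.800·0.573/1.55×10^-6 = 1.40×10^6 → turbulent
ε/D = 0.13/573 = 2.27×10^-4
Haaland: f = 0.01468
h_f = f(L/D)V²/(2g) = 0.01468·(1180/0.573)·3.800²/(2·9.81) = 22.26 m
Δp = ρg·h_f = 1000·9.81·22.26 = 218.3 kPa

Δp ≈ 218 kPa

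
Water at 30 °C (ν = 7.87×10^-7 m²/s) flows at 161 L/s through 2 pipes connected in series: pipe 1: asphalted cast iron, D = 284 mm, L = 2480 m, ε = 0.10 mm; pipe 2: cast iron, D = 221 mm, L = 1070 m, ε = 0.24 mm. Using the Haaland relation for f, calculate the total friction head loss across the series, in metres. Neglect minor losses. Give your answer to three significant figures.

H ≈ 134 m

Pipe 1: V = 2.542 m/s, Re = 9.17×10^5, ε/D = 3.52×10^-4, f = 0.01610, h_1 = f(L/D)V²/2g = 46.30 m
Pipe 2: V = 4.197 m/s, Re = 1.18×10^6, ε/D = 0.00109, f = 0.02029, h_2 = f(L/D)V²/2g = 88.20 m
Series → Q common, losses add: H = Σh = 134.5 m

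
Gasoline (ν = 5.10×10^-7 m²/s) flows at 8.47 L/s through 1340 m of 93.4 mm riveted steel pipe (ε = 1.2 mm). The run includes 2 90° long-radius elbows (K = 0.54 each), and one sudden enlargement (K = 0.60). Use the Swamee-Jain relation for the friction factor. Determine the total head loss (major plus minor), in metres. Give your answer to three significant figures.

V = 4Q/(πD²) = 1.236 m/s; V²/2g = 0.07789 m
Re = 2.26×10^5, ε/D = 0.0128 → f = 0.04170 (Swamee-Jain)
Major: h_f = f(L/D)·V²/2g = 0.04170·14347·0.07789 = 46.60 m
Minor: ΣK = 1.68; h_m = ΣK·V²/2g = 0.1309 m
Total H_L = 46.60 + 0.1309 = 46.73 m

H_L ≈ 46.7 m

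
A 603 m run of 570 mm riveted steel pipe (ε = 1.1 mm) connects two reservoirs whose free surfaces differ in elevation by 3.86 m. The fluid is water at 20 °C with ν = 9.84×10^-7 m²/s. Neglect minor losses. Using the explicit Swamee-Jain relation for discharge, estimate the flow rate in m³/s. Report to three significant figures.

Swamee-Jain (Type II): Q = -0.965·√(gD⁵h_f/L)·ln[ε/(3.7D) + √(3.17ν²L/(gD³h_f))]
√(gD⁵h_f/L) = √(9.81·0.570⁵·3.86/603) = 0.06147
ε/(3.7D) = 5.22×10^-4; √(3.17ν²L/(gD³h_f)) = 1.62×10^-5
Q = -0.965·0.06147·ln(5.378×10^-4) = 0.4465 m³/s
Check: V = 1.75 m/s, Re = 1.01×10^6, f = 0.02346, h_f = 3.87 m ≈ 3.86 m ✓

Q ≈ 0.447 m³/s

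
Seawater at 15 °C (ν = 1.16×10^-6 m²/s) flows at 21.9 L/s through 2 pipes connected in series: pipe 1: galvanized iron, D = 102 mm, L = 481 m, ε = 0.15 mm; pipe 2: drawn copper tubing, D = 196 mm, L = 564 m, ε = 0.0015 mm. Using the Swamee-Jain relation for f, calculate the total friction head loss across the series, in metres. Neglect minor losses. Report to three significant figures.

Pipe 1: V = 2.680 m/s, Re = 2.36×10^5, ε/D = 0.00147, f = 0.02272, h_1 = f(L/D)V²/2g = 39.22 m
Pipe 2: V = 0.7258 m/s, Re = 1.23×10^5, ε/D = 7.65×10^-6, f = 0.01718, h_2 = f(L/D)V²/2g = 1.327 m
Series → Q common, losses add: H = Σh = 40.54 m

H ≈ 40.5 m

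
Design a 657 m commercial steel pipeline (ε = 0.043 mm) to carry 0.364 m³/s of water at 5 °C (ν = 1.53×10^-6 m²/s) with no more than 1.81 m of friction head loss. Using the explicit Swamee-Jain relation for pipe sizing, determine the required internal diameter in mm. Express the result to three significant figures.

Swamee-Jain (Type III): D = 0.66·[ε^1.25·(LQ²/(gh_f))^4.75 + ν·Q^9.4·(L/(gh_f))^5.2]^0.04
LQ²/(gh_f) = 4.903; L/(gh_f) = 37.00
Term 1 = ε^1.25·(…)^4.75 = 0.00663; Term 2 = ν·Q^9.4·(…)^5.2 = 0.0164
D = 0.66·(0.00663 + 0.0164)^0.04 = 0.5675 m = 568 mm
Check: V = 1.44 m/s, Re = 5.34×10^5, f = 0.01406, h_f = 1.72 m ≈ 1.81 m ✓

D ≈ 568 mm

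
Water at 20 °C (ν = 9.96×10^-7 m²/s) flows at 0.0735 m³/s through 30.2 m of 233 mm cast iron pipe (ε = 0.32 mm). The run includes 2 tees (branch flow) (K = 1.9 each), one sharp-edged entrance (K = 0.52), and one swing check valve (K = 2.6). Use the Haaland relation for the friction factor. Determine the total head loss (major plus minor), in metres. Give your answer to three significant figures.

H_L ≈ 1.48 m

V = 4Q/(πD²) = 1.724 m/s; V²/2g = 0.1515 m
Re = 4.03×10^5, ε/D = 0.00137 → f = 0.02180 (Haaland)
Major: h_f = f(L/D)·V²/2g = 0.02180·129.6·0.1515 = 0.4280 m
Minor: ΣK = 6.92; h_m = ΣK·V²/2g = 1.048 m
Total H_L = 0.4280 + 1.048 = 1.476 m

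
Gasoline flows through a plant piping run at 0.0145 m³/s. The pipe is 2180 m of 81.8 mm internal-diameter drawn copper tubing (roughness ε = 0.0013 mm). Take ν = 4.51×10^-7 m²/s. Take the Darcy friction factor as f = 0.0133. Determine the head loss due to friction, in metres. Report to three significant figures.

h_f ≈ 138 m

V = 4Q/(πD²) = 4·0.0145/(π·0.0818²) = 2.759 m/s
h_f = f(L/D)V²/(2g) = 0.01330·(2180/0.0818)·2.759²/(2·9.81) = 137.5 m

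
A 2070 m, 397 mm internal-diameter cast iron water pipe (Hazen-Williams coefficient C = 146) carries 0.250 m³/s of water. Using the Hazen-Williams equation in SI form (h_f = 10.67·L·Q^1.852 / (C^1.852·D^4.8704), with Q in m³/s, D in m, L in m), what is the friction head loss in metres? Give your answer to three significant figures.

h_f = 10.67·2070·0.250^1.852 / (146^1.852·0.397^4.8704) = 14.96 m

h_f ≈ 15.0 m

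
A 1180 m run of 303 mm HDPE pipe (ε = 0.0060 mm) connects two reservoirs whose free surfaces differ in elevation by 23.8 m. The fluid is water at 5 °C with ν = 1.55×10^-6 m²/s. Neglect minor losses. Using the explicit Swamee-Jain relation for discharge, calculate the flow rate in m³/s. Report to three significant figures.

Q ≈ 0.218 m³/s

Swamee-Jain (Type II): Q = -0.965·√(gD⁵h_f/L)·ln[ε/(3.7D) + √(3.17ν²L/(gD³h_f))]
√(gD⁵h_f/L) = √(9.81·0.303⁵·23.8/1180) = 0.02248
ε/(3.7D) = 5.35×10^-6; √(3.17ν²L/(gD³h_f)) = 3.72×10^-5
Q = -0.965·0.02248·ln(4.255×10^-5) = 0.2183 m³/s
Check: V = 3.03 m/s, Re = 5.92×10^5, f = 0.01305, h_f = 23.7 m ≈ 23.8 m ✓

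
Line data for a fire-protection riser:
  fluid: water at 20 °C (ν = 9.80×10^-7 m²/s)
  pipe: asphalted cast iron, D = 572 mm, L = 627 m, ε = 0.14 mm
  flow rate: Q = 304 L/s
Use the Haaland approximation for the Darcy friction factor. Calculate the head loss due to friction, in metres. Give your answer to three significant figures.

V = 4Q/(πD²) = 4·0.304/(π·0.572²) = 1.183 m/s
Re = VD/ν = 1.183·0.572/9.80×10^-7 = 6.90×10^5 → turbulent
ε/D = 0.14/572 = 2.45×10^-4
Haaland: f = 0.01536
h_f = f(L/D)V²/(2g) = 0.01536·(627/0.572)·1.183²/(2·9.81) = 1.201 m

h_f ≈ 1.20 m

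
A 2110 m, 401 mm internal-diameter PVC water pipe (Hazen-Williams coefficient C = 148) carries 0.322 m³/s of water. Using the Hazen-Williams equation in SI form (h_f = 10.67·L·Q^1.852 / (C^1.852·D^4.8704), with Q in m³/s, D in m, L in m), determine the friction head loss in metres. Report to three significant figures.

h_f ≈ 22.6 m

h_f = 10.67·2110·0.322^1.852 / (148^1.852·0.401^4.8704) = 22.62 m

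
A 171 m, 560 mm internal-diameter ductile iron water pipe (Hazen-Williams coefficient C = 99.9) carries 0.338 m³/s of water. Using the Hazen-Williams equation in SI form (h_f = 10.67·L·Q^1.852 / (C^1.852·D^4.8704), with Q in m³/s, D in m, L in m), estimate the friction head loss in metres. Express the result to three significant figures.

h_f ≈ 0.816 m

h_f = 10.67·171·0.338^1.852 / (99.9^1.852·0.560^4.8704) = 0.8165 m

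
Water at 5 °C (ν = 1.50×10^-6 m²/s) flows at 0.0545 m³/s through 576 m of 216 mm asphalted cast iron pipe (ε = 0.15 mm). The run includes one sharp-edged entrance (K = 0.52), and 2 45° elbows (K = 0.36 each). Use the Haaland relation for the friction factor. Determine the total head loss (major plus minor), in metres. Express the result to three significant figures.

H_L ≈ 6.00 m

V = 4Q/(πD²) = 1.487 m/s; V²/2g = 0.1127 m
Re = 2.14×10^5, ε/D = 6.94×10^-4 → f = 0.01951 (Haaland)
Major: h_f = f(L/D)·V²/2g = 0.01951·2667·0.1127 = 5.865 m
Minor: ΣK = 1.24; h_m = ΣK·V²/2g = 0.1398 m
Total H_L = 5.865 + 0.1398 = 6.004 m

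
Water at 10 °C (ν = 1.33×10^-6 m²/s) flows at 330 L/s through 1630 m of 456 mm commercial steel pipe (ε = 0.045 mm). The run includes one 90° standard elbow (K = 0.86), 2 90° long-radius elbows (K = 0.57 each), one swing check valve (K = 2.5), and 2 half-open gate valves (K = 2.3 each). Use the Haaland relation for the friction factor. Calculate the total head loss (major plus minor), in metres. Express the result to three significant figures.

V = 4Q/(πD²) = 2.021 m/s; V²/2g = 0.2081 m
Re = 6.93×10^5, ε/D = 9.87×10^-5 → f = 0.01376 (Haaland)
Major: h_f = f(L/D)·V²/2g = 0.01376·3575·0.2081 = 10.23 m
Minor: ΣK = 9.10; h_m = ΣK·V²/2g = 1.894 m
Total H_L = 10.23 + 1.894 = 12.13 m

H_L ≈ 12.1 m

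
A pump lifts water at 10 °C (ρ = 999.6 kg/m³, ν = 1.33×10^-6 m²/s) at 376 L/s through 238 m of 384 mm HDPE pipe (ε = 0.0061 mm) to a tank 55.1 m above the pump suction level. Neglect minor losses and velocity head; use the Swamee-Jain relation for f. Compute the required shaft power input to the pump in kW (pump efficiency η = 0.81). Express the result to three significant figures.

V = 4Q/(πD²) = 3.247 m/s; Re = 9.37×10^5; ε/D = 1.59×10^-5; f = 0.01210
h_f = f(L/D)V²/2g = 4.030 m
Total head H = z + h_f = 55.1 + 4.030 = 59.13 m
P_hyd = ρgQH = 999.6·9.81·0.376·59.13 = 218.0 kW
P_shaft = P_hyd/η = 218.0/0.81 = 269.2 kW

P_shaft ≈ 269 kW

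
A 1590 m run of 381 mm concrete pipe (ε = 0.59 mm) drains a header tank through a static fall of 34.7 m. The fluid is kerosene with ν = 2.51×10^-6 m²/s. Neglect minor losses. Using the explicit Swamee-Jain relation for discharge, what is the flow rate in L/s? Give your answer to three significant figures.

Q ≈ 307 L/s

Swamee-Jain (Type II): Q = -0.965·√(gD⁵h_f/L)·ln[ε/(3.7D) + √(3.17ν²L/(gD³h_f))]
√(gD⁵h_f/L) = √(9.81·0.381⁵·34.7/1590) = 0.04146
ε/(3.7D) = 4.19×10^-4; √(3.17ν²L/(gD³h_f)) = 4.11×10^-5
Q = -0.965·0.04146·ln(4.596×10^-4) = 0.3075 m³/s
Check: V = 2.70 m/s, Re = 4.09×10^5, f = 0.02257, h_f = 34.9 m ≈ 34.7 m ✓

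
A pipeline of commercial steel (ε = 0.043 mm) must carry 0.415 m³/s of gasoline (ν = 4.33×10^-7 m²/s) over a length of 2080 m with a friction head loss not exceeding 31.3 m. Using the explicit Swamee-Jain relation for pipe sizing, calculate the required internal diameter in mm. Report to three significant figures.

Swamee-Jain (Type III): D = 0.66·[ε^1.25·(LQ²/(gh_f))^4.75 + ν·Q^9.4·(L/(gh_f))^5.2]^0.04
LQ²/(gh_f) = 1.167; L/(gh_f) = 6.774
Term 1 = ε^1.25·(…)^4.75 = 7.24×10^-6; Term 2 = ν·Q^9.4·(…)^5.2 = 2.33×10^-6
D = 0.66·(7.24×10^-6 + 2.33×10^-6)^0.04 = 0.4157 m = 416 mm
Check: V = 3.06 m/s, Re = 2.94×10^6, f = 0.01270, h_f = 30.3 m ≈ 31.3 m ✓

D ≈ 416 mm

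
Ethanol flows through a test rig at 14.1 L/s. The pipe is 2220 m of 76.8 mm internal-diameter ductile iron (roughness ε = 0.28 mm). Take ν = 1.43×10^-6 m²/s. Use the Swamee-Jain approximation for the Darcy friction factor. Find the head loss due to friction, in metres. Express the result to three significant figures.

h_f ≈ 390 m

V = 4Q/(πD²) = 4·0.0141/(π·0.0768²) = 3.044 m/s
Re = VD/ν = 3.044·0.0768/1.43×10^-6 = 1.63×10^5 → turbulent
ε/D = 0.28/76.8 = 0.00365
Swamee-Jain: f = 0.02858
h_f = f(L/D)V²/(2g) = 0.02858·(2220/0.0768)·3.044²/(2·9.81) = 390.0 m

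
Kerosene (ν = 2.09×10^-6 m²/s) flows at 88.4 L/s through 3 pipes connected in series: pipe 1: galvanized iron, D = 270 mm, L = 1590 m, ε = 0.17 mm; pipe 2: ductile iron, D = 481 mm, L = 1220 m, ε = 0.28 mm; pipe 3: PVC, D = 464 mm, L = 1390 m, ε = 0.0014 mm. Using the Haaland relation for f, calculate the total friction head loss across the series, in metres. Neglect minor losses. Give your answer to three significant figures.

Pipe 1: V = 1.544 m/s, Re = 1.99×10^5, ε/D = 6.30×10^-4, f = 0.01929, h_1 = f(L/D)V²/2g = 13.80 m
Pipe 2: V = 0.4865 m/s, Re = 1.12×10^5, ε/D = 5.82×10^-4, f = 0.02014, h_2 = f(L/D)V²/2g = 0.6162 m
Pipe 3: V = 0.5228 m/s, Re = 1.16×10^5, ε/D = 3.02×10^-6, f = 0.01729, h_3 = f(L/D)V²/2g = 0.7217 m
Series → Q common, losses add: H = Σh = 15.14 m

H ≈ 15.1 m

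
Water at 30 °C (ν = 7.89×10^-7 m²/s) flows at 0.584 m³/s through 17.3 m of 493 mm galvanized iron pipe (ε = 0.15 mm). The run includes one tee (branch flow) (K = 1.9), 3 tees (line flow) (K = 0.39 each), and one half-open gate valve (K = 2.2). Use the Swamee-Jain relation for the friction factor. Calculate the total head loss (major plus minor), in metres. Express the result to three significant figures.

V = 4Q/(πD²) = 3.059 m/s; V²/2g = 0.4770 m
Re = 1.91×10^6, ε/D = 3.04×10^-4 → f = 0.01545 (Swamee-Jain)
Major: h_f = f(L/D)·V²/2g = 0.01545·35.09·0.4770 = 0.2587 m
Minor: ΣK = 5.27; h_m = ΣK·V²/2g = 2.514 m
Total H_L = 0.2587 + 2.514 = 2.773 m

H_L ≈ 2.77 m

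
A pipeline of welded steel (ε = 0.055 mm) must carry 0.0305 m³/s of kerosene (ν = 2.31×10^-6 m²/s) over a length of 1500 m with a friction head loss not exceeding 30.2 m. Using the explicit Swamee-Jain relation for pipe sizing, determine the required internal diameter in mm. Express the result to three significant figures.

D ≈ 151 mm

Swamee-Jain (Type III): D = 0.66·[ε^1.25·(LQ²/(gh_f))^4.75 + ν·Q^9.4·(L/(gh_f))^5.2]^0.04
LQ²/(gh_f) = 0.004710; L/(gh_f) = 5.063
Term 1 = ε^1.25·(…)^4.75 = 4.19×10^-17; Term 2 = ν·Q^9.4·(…)^5.2 = 6.01×10^-17
D = 0.66·(4.19×10^-17 + 6.01×10^-17)^0.04 = 0.1513 m = 151 mm
Check: V = 1.70 m/s, Re = 1.11×10^5, f = 0.01951, h_f = 28.4 m ≈ 30.2 m ✓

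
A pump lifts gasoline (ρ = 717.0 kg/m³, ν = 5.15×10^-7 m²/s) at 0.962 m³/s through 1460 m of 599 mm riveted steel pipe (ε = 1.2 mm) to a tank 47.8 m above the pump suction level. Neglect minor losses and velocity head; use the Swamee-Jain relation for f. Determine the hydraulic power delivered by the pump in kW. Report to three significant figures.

P_hyd ≈ 554 kW

V = 4Q/(πD²) = 3.414 m/s; Re = 3.97×10^6; ε/D = 0.00200; f = 0.02351
h_f = f(L/D)V²/2g = 34.03 m
Total head H = z + h_f = 47.8 + 34.03 = 81.83 m
P_hyd = ρgQH = 717.0·9.81·0.962·81.83 = 553.7 kW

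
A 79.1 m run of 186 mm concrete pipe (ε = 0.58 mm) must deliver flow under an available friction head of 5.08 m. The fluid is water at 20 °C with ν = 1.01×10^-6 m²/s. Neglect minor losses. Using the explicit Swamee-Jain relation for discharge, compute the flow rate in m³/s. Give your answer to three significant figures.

Swamee-Jain (Type II): Q = -0.965·√(gD⁵h_f/L)·ln[ε/(3.7D) + √(3.17ν²L/(gD³h_f))]
√(gD⁵h_f/L) = √(9.81·0.186⁵·5.08/79.1) = 0.01184
ε/(3.7D) = 8.43×10^-4; √(3.17ν²L/(gD³h_f)) = 2.82×10^-5
Q = -0.965·0.01184·ln(8.710×10^-4) = 0.08052 m³/s
Check: V = 2.96 m/s, Re = 5.46×10^5, f = 0.02680, h_f = 5.10 m ≈ 5.08 m ✓

Q ≈ 0.0805 m³/s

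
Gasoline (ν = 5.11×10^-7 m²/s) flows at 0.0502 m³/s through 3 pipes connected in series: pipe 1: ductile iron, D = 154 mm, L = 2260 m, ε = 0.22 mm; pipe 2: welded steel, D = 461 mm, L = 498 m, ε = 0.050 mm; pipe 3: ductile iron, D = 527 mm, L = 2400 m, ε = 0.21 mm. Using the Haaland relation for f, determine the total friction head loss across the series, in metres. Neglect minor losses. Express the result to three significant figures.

Pipe 1: V = 2.695 m/s, Re = 8.12×10^5, ε/D = 0.00143, f = 0.02175, h_1 = f(L/D)V²/2g = 118.2 m
Pipe 2: V = 0.3008 m/s, Re = 2.71×10^5, ε/D = 1.08×10^-4, f = 0.01552, h_2 = f(L/D)V²/2g = 0.07730 m
Pipe 3: V = 0.2301 m/s, Re = 2.37×10^5, ε/D = 3.98×10^-4, f = 0.01780, h_3 = f(L/D)V²/2g = 0.2188 m
Series → Q common, losses add: H = Σh = 118.5 m

H ≈ 118 m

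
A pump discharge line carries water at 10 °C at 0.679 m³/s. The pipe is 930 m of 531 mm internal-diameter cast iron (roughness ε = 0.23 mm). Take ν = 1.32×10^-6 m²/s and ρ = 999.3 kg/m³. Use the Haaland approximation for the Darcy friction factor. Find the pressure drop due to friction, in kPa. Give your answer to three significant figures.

Δp ≈ 137 kPa

V = 4Q/(πD²) = 4·0.679/(π·0.531²) = 3.066 m/s
Re = VD/ν = 3.066·0.531/1.32×10^-6 = 1.23×10^6 → turbulent
ε/D = 0.23/531 = 4.33×10^-4
Haaland: f = 0.01661
h_f = f(L/D)V²/(2g) = 0.01661·(930/0.531)·3.066²/(2·9.81) = 13.94 m
Δp = ρg·h_f = 999.3·9.81·13.94 = 136.6 kPa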